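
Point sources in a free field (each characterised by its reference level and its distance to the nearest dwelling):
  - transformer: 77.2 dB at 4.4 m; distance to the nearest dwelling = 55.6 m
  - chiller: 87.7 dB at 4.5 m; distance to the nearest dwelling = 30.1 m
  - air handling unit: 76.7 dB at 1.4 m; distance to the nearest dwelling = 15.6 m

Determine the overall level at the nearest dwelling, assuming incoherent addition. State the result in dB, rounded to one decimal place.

First find each source's level at the receiver (point-source: −20·log₁₀(r/r_ref)), then combine on an intensity basis.
transformer: 77.2 − 20·log₁₀(55.6/4.4) = 77.2 − 22.03 = 55.17 dB.
chiller: 87.7 − 20·log₁₀(30.1/4.5) = 87.7 − 16.51 = 71.19 dB.
air handling unit: 76.7 − 20·log₁₀(15.6/1.4) = 76.7 − 20.94 = 55.76 dB.
Σ 10^(L/10) = 1.387e+07 → L_total = 10·log₁₀(1.387e+07) = 71.42 dB.

71.4 dB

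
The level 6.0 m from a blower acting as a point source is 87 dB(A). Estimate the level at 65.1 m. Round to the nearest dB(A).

66 dB(A)

Point-source attenuation: ΔL = 20·log₁₀(r₂/r₁) = 20·log₁₀(65.1/6.0) = 20.709 dB.
L₂ = 87 − 20·log₁₀(65.1/6.0) = 87 − 20.709 = 66.29 dB(A).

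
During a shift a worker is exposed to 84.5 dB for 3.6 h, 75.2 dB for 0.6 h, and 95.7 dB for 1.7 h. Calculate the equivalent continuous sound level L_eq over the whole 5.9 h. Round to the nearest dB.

L_eq = 10·log₁₀[(1/T)·Σ tᵢ·10^(Lᵢ/10)] with T = 5.9 h.
Σ tᵢ·10^(Lᵢ/10) = 3.6·10^(84.5/10) + 0.6·10^(75.2/10) + 1.7·10^(95.7/10) = 7.351e+09.
L_eq = 10·log₁₀(7.351e+09/5.9) = 90.95 dB.

91 dB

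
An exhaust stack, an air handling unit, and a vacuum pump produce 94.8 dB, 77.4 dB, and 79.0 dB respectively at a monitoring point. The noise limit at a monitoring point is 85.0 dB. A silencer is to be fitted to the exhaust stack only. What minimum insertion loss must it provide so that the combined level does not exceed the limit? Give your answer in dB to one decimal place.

Fixed contribution from the other sources: Σ 10^(L/10) = 10^(77.4/10) + 10^(79.0/10) = 1.344e+08 (81.28 dB).
To meet 85.0 dB overall, the treated exhaust stack may contribute at most 10^(85.0/10) − 1.344e+08 = 1.818e+08, i.e. 82.60 dB.
So the exhaust stack must be reduced from 94.8 to 82.60 dB: IL = 12.20 dB.

12.2 dB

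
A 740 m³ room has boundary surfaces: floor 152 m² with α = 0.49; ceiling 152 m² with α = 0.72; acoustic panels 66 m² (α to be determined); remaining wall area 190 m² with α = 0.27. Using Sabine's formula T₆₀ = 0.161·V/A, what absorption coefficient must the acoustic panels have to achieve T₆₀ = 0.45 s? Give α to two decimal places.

A = 0.161·V/T₆₀ = 0.161·740/0.45 = 264.76 m² sabins.
Absorption from the other surfaces = 152·0.49 + 152·0.72 + 190·0.27 = 235.22 m², so the acoustic panels must supply 29.54 m² over 66 m².
α = 29.54/66 = 0.448.

0.45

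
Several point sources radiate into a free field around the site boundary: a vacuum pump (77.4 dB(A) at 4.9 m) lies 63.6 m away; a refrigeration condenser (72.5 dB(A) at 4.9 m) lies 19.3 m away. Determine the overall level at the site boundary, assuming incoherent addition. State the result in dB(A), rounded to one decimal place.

Apply inverse-square spreading to bring every level to the receiver, then sum 10^(L/10).
vacuum pump: 77.4 − 20·log₁₀(63.6/4.9) = 77.4 − 22.27 = 55.13 dB(A).
refrigeration condenser: 72.5 − 20·log₁₀(19.3/4.9) = 72.5 − 11.91 = 60.59 dB(A).
Σ 10^(L/10) = 1.472e+06 → L_total = 10·log₁₀(1.472e+06) = 61.68 dB(A).

61.7 dB(A)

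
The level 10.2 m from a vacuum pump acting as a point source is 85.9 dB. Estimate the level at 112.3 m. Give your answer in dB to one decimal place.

Point-source attenuation: ΔL = 20·log₁₀(r₂/r₁) = 20·log₁₀(112.3/10.2) = 20.836 dB.
L₂ = 85.9 − 20·log₁₀(112.3/10.2) = 85.9 − 20.836 = 65.06 dB.

65.1 dB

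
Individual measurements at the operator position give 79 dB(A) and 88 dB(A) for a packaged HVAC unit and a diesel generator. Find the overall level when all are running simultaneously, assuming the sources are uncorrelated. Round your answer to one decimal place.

88.5 dB(A)

Incoherent sources combine by intensity addition: L_total = 10·log₁₀(Σ 10^(L_i/10)).
Σ 10^(L/10) = 10^(79/10) + 10^(88/10) = 7.104e+08.
L_total = 10·log₁₀(7.104e+08) = 88.51 dB(A).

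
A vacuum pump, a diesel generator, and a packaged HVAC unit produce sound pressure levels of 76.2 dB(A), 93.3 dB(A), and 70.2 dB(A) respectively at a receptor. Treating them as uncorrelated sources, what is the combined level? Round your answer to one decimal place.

93.4 dB(A)

Incoherent sources combine by intensity addition: L_total = 10·log₁₀(Σ 10^(L_i/10)).
Σ 10^(L/10) = 10^(76.2/10) + 10^(93.3/10) + 10^(70.2/10) = 2.190e+09.
L_total = 10·log₁₀(2.190e+09) = 93.40 dB(A).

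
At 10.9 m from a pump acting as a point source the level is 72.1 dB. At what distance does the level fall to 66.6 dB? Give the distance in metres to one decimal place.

20.5 m

For a point source L₁ − L₂ = 20·log₁₀(r₂/r₁), so r₂ = r₁·10^((L₁−L₂)/20).
r₂ = 10.9·10^((72.1−66.6)/20) = 10.9·10^(5.5/20) = 20.53 m.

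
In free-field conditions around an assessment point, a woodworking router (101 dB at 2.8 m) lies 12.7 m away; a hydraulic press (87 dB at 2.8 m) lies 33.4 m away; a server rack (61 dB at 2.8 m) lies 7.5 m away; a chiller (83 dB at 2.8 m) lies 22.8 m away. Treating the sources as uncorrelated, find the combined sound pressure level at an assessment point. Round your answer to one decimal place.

87.9 dB

Apply inverse-square spreading to bring every level to the receiver, then sum 10^(L/10).
woodworking router: 101 − 20·log₁₀(12.7/2.8) = 101 − 13.13 = 87.87 dB.
hydraulic press: 87 − 20·log₁₀(33.4/2.8) = 87 − 21.53 = 65.47 dB.
server rack: 61 − 20·log₁₀(7.5/2.8) = 61 − 8.56 = 52.44 dB.
chiller: 83 − 20·log₁₀(22.8/2.8) = 83 − 18.22 = 64.78 dB.
Σ 10^(L/10) = 6.186e+08 → L_total = 10·log₁₀(6.186e+08) = 87.91 dB.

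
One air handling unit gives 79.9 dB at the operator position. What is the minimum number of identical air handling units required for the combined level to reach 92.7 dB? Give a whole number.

N identical sources give L₁ + 10·log₁₀ N, so require 10·log₁₀ N ≥ 92.7 − 79.9 = 12.8 dB.
N ≥ 10^(12.8/10) = 19.055, so N = 20.

20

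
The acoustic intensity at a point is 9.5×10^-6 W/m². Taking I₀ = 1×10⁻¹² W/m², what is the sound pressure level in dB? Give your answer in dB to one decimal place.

Dividing by I₀ shifts the exponent by 12: I/I₀ = 9.5×10^6.
L = 10·(0.9777 + 6) = 69.78 dB.

69.8 dB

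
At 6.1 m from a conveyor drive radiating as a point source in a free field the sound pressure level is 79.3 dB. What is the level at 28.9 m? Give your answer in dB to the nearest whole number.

Point-source attenuation: ΔL = 20·log₁₀(r₂/r₁) = 20·log₁₀(28.9/6.1) = 13.511 dB.
L₂ = 79.3 − 20·log₁₀(28.9/6.1) = 79.3 − 13.511 = 65.79 dB.

66 dB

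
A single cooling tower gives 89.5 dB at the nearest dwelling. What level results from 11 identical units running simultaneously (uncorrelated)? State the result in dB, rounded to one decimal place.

N identical incoherent sources raise the level by 10·log₁₀ N.
L_total = 89.5 + 10·log₁₀(11) = 89.5 + 10.414 = 99.91 dB.

99.9 dB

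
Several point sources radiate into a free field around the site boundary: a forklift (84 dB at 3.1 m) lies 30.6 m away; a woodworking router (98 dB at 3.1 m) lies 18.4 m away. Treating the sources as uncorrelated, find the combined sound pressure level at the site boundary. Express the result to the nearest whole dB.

83 dB

First find each source's level at the receiver (point-source: −20·log₁₀(r/r_ref)), then combine on an intensity basis.
forklift: 84 − 20·log₁₀(30.6/3.1) = 84 − 19.89 = 64.11 dB.
woodworking router: 98 − 20·log₁₀(18.4/3.1) = 98 − 15.47 = 82.53 dB.
Σ 10^(L/10) = 1.817e+08 → L_total = 10·log₁₀(1.817e+08) = 82.59 dB.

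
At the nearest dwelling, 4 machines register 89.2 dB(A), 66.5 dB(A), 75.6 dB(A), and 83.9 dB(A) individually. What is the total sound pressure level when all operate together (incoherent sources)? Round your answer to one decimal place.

90.5 dB(A)

For uncorrelated sources the intensities add, so convert each level to linear form, sum, and take 10·log₁₀ of the total.
Σ 10^(L/10) = 10^(89.2/10) + 10^(66.5/10) + 10^(75.6/10) + 10^(83.9/10) = 1.118e+09.
L_total = 10·log₁₀(1.118e+09) = 90.48 dB(A).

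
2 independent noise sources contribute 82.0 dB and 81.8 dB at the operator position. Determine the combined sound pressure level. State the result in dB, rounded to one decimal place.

84.9 dB

For uncorrelated sources the intensities add, so convert each level to linear form, sum, and take 10·log₁₀ of the total.
Σ 10^(L/10) = 10^(82.0/10) + 10^(81.8/10) = 3.098e+08.
L_total = 10·log₁₀(3.098e+08) = 84.91 dB.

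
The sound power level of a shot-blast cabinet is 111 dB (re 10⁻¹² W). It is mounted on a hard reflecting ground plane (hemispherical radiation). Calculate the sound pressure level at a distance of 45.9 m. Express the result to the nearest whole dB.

Free-field hemispherical radiation: L_p = L_w − 10·log₁₀(2π·r²), r = 45.9 m.
2π·r² = 1.324e+04 m², 10·log₁₀ of that is 41.218 dB.
L_p = 111 − 41.218 = 69.78 dB.

70 dB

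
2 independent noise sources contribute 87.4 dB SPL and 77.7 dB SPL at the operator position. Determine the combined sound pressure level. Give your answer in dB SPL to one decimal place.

Incoherent sources combine by intensity addition: L_total = 10·log₁₀(Σ 10^(L_i/10)).
Σ 10^(L/10) = 10^(87.4/10) + 10^(77.7/10) = 6.084e+08.
L_total = 10·log₁₀(6.084e+08) = 87.84 dB SPL.

87.8 dB SPL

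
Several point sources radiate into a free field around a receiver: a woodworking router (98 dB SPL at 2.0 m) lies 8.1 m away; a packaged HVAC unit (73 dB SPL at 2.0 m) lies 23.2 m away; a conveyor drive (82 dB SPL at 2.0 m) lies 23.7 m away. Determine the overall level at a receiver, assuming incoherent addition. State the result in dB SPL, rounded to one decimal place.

First find each source's level at the receiver (point-source: −20·log₁₀(r/r_ref)), then combine on an intensity basis.
woodworking router: 98 − 20·log₁₀(8.1/2.0) = 98 − 12.15 = 85.85 dB SPL.
packaged HVAC unit: 73 − 20·log₁₀(23.2/2.0) = 73 − 21.29 = 51.71 dB SPL.
conveyor drive: 82 − 20·log₁₀(23.7/2.0) = 82 − 21.47 = 60.53 dB SPL.
Σ 10^(L/10) = 3.859e+08 → L_total = 10·log₁₀(3.859e+08) = 85.87 dB SPL.

85.9 dB SPL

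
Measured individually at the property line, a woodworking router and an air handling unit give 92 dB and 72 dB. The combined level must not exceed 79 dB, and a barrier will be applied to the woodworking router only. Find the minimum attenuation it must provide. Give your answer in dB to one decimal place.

Everything except the woodworking router sums to 10^(72/10) = 1.585e+07 in linear terms, 72.00 dB.
To meet 79 dB overall, the treated woodworking router may contribute at most 10^(79/10) − 1.585e+07 = 6.358e+07, i.e. 78.03 dB.
So the woodworking router must be reduced from 92 to 78.03 dB: IL = 13.97 dB.

14.0 dB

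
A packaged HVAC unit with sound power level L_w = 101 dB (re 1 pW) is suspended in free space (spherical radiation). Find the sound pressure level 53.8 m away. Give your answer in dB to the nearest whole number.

Free-field spherical radiation: L_p = L_w − 10·log₁₀(4π·r²), r = 53.8 m.
4π·r² = 3.637e+04 m², 10·log₁₀ of that is 45.608 dB.
L_p = 101 − 45.608 = 55.39 dB.

55 dB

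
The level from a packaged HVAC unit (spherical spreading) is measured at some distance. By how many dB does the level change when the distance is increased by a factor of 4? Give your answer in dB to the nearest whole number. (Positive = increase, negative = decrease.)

Point-source spreading: ΔL = −20·log₁₀(r₂/r₁).
ΔL = −20·log₁₀(4) = -12.04 dB.

-12 dB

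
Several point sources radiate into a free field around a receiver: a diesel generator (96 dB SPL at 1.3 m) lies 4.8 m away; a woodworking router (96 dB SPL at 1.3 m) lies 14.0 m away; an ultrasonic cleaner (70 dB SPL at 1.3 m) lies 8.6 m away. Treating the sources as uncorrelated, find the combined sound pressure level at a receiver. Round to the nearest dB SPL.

Propagate each source to the receiver with L = L_ref − 20·log₁₀(r/r_ref), then add intensities.
diesel generator: 96 − 20·log₁₀(4.8/1.3) = 96 − 11.35 = 84.65 dB SPL.
woodworking router: 96 − 20·log₁₀(14.0/1.3) = 96 − 20.64 = 75.36 dB SPL.
ultrasonic cleaner: 70 − 20·log₁₀(8.6/1.3) = 70 − 16.41 = 53.59 dB SPL.
Σ 10^(L/10) = 3.266e+08 → L_total = 10·log₁₀(3.266e+08) = 85.14 dB SPL.

85 dB SPL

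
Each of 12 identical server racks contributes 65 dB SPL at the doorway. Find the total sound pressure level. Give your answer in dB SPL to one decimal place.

N identical incoherent sources raise the level by 10·log₁₀ N.
L_total = 65 + 10·log₁₀(12) = 65 + 10.792 = 75.79 dB SPL.

75.8 dB SPL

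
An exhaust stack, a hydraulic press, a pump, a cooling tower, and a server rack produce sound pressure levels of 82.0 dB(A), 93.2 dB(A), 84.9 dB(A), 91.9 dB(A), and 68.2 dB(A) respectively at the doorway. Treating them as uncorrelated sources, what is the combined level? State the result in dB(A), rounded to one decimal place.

96.1 dB(A)

Incoherent sources combine by intensity addition: L_total = 10·log₁₀(Σ 10^(L_i/10)).
Σ 10^(L/10) = 10^(82.0/10) + 10^(93.2/10) + 10^(84.9/10) + 10^(91.9/10) + 10^(68.2/10) = 4.112e+09.
L_total = 10·log₁₀(4.112e+09) = 96.14 dB(A).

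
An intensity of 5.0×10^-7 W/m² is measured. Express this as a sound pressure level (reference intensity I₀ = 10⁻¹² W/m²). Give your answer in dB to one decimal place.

57.0 dB

I/I₀ = 5.0×10^-7/10⁻¹² = 5.0×10^5, and L = 10·log₁₀(I/I₀).
L = 10·(0.6990 + 5) = 56.99 dB.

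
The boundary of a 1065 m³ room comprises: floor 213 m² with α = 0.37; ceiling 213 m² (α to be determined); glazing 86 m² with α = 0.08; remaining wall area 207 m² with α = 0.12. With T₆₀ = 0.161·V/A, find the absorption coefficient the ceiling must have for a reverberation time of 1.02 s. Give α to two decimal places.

Required total absorption A = 0.161·1065/1.02 = 168.10 m².
Absorption from the other surfaces = 213·0.37 + 86·0.08 + 207·0.12 = 110.53 m², so the ceiling must supply 57.57 m² over 213 m².
α = 57.57/213 = 0.270.

0.27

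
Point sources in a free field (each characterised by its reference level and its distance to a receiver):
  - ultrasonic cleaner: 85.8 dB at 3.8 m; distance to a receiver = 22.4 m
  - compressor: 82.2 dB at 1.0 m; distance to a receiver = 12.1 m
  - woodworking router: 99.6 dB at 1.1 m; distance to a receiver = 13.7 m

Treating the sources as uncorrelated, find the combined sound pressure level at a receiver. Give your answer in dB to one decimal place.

Propagate each source to the receiver with L = L_ref − 20·log₁₀(r/r_ref), then add intensities.
ultrasonic cleaner: 85.8 − 20·log₁₀(22.4/3.8) = 85.8 − 15.41 = 70.39 dB.
compressor: 82.2 − 20·log₁₀(12.1/1.0) = 82.2 − 21.66 = 60.54 dB.
woodworking router: 99.6 − 20·log₁₀(13.7/1.1) = 99.6 − 21.91 = 77.69 dB.
Σ 10^(L/10) = 7.087e+07 → L_total = 10·log₁₀(7.087e+07) = 78.50 dB.

78.5 dB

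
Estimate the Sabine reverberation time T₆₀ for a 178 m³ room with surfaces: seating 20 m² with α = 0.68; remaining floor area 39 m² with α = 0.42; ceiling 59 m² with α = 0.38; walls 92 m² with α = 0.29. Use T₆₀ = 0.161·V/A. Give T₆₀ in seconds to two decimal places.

0.36 s

Total absorption A = 20·0.68 + 39·0.42 + 59·0.38 + 92·0.29 = 79.08 m² sabins.
T₆₀ = 0.161 × 178 / 79.08 = 0.362 s.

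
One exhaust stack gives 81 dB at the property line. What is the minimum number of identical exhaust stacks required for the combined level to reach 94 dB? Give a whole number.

20

Need L₁ + 10·log₁₀ N ≥ 94, i.e. log₁₀ N ≥ 1.30.
N ≥ 10^(13.0/10) = 19.953, so N = 20.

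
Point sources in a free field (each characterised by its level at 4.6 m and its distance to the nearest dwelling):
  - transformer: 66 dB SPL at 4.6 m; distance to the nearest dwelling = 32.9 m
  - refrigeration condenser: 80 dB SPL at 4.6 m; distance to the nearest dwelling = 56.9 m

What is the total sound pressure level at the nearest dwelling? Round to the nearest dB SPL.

First find each source's level at the receiver (point-source: −20·log₁₀(r/r_ref)), then combine on an intensity basis.
transformer: 66 − 20·log₁₀(32.9/4.6) = 66 − 17.09 = 48.91 dB SPL.
refrigeration condenser: 80 − 20·log₁₀(56.9/4.6) = 80 − 21.85 = 58.15 dB SPL.
Σ 10^(L/10) = 7.314e+05 → L_total = 10·log₁₀(7.314e+05) = 58.64 dB SPL.

59 dB SPL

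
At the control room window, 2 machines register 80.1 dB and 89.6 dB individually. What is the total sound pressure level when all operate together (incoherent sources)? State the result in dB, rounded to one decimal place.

90.1 dB

Incoherent sources combine by intensity addition: L_total = 10·log₁₀(Σ 10^(L_i/10)).
Σ 10^(L/10) = 10^(80.1/10) + 10^(89.6/10) = 1.014e+09.
L_total = 10·log₁₀(1.014e+09) = 90.06 dB.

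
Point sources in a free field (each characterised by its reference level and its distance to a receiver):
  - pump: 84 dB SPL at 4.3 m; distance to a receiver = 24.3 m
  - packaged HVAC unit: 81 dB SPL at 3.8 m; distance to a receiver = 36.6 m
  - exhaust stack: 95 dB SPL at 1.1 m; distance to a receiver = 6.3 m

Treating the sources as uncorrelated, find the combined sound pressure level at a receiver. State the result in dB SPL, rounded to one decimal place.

80.2 dB SPL

First find each source's level at the receiver (point-source: −20·log₁₀(r/r_ref)), then combine on an intensity basis.
pump: 84 − 20·log₁₀(24.3/4.3) = 84 − 15.04 = 68.96 dB SPL.
packaged HVAC unit: 81 − 20·log₁₀(36.6/3.8) = 81 − 19.67 = 61.33 dB SPL.
exhaust stack: 95 − 20·log₁₀(6.3/1.1) = 95 − 15.16 = 79.84 dB SPL.
Σ 10^(L/10) = 1.056e+08 → L_total = 10·log₁₀(1.056e+08) = 80.24 dB SPL.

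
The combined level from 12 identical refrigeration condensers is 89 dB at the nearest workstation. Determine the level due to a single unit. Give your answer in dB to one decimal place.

78.2 dB

12 equal contributions raise the level by 10·log₁₀ 12 = 10.792 dB, so each unit alone gives 89 − 10.792.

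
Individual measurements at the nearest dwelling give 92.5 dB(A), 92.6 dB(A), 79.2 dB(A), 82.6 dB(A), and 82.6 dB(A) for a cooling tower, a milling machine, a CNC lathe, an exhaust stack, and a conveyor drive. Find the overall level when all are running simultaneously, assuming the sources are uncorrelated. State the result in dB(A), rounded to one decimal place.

For uncorrelated sources the intensities add, so convert each level to linear form, sum, and take 10·log₁₀ of the total.
Σ 10^(L/10) = 10^(92.5/10) + 10^(92.6/10) + 10^(79.2/10) + 10^(82.6/10) + 10^(82.6/10) = 4.045e+09.
L_total = 10·log₁₀(4.045e+09) = 96.07 dB(A).

96.1 dB(A)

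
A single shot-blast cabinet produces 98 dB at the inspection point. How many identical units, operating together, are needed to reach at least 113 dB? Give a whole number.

N identical sources give L₁ + 10·log₁₀ N, so require 10·log₁₀ N ≥ 113 − 98 = 15.0 dB.
N ≥ 10^(15.0/10) = 31.623, so N = 32.

32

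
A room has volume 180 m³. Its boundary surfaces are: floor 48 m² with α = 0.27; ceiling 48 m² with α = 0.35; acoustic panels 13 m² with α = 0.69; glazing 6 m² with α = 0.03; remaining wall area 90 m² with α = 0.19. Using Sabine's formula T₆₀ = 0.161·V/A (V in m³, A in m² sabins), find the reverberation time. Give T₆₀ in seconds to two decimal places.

Total absorption A = 48·0.27 + 48·0.35 + 13·0.69 + 6·0.03 + 90·0.19 = 56.01 m² sabins.
T₆₀ = 0.161 × 180 / 56.01 = 0.517 s.

0.52 s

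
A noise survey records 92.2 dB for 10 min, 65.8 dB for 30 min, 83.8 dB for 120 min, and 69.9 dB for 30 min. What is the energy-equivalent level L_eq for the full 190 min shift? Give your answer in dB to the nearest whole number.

84 dB

Weight each interval's intensity by its duration and average over T = 190 min:
Σ tᵢ·10^(Lᵢ/10) = 10·10^(92.2/10) + 30·10^(65.8/10) + 120·10^(83.8/10) + 30·10^(69.9/10) = 4.579e+10.
L_eq = 10·log₁₀(4.579e+10/190) = 83.82 dB.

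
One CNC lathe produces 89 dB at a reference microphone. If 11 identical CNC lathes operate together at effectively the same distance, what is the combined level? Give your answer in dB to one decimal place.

N identical incoherent sources raise the level by 10·log₁₀ N.
L_total = 89 + 10·log₁₀(11) = 89 + 10.414 = 99.41 dB.

99.4 dB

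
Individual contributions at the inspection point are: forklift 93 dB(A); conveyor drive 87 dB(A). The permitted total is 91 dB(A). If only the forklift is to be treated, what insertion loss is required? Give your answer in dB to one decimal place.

The untreated sources together contribute 10^(87/10) = 5.012e+08, i.e. 87.00 dB(A).
The limit corresponds to 10^(91/10) = 1.259e+09; subtracting the fixed part leaves 7.577e+08 for the forklift, i.e. 88.80 dB(A).
Required insertion loss = 93 − 88.80 = 4.20 dB.

4.2 dB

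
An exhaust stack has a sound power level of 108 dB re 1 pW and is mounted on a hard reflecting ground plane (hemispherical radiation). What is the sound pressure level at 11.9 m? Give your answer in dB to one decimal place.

L_p = L_w − 10·log₁₀(2π·r²) with r = 11.9 m.
2π·r² = 889.8 m², 10·log₁₀ of that is 29.493 dB.
L_p = 108 − 29.493 = 78.51 dB.

78.5 dB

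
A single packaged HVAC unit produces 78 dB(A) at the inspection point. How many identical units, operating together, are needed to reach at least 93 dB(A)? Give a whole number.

32

The shortfall is 93 − 78 = 15.0 dB, and N units add 10·log₁₀ N, so need 10·log₁₀ N ≥ 15.0.
N ≥ 10^(15.0/10) = 31.623, so N = 32.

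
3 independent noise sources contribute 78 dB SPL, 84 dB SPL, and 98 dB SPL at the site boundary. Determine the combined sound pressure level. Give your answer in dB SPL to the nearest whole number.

For uncorrelated sources the intensities add, so convert each level to linear form, sum, and take 10·log₁₀ of the total.
Σ 10^(L/10) = 10^(78/10) + 10^(84/10) + 10^(98/10) = 6.624e+09.
L_total = 10·log₁₀(6.624e+09) = 98.21 dB SPL.

98 dB SPL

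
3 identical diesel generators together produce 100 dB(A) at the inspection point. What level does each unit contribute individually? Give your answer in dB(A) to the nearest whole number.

95 dB(A)

For N identical incoherent sources L_total = L₁ + 10·log₁₀ N, so L₁ = 100 − 10·log₁₀(3) = 100 − 4.771.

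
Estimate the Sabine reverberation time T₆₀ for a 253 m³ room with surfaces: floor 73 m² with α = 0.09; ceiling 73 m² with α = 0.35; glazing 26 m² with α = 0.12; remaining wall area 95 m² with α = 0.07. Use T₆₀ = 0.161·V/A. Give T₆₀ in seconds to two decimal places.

Summing Sᵢαᵢ: 73·0.09 + 73·0.35 + 26·0.12 + 95·0.07 = 41.89 m².
T₆₀ = 0.161 × 253 / 41.89 = 0.972 s.

0.97 s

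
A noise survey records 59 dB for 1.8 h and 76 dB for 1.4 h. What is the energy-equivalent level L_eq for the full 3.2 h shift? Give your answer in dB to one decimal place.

72.5 dB

L_eq = 10·log₁₀[(1/T)·Σ tᵢ·10^(Lᵢ/10)] with T = 3.2 h.
Σ tᵢ·10^(Lᵢ/10) = 1.8·10^(59/10) + 1.4·10^(76/10) = 5.716e+07.
L_eq = 10·log₁₀(5.716e+07/3.2) = 72.52 dB.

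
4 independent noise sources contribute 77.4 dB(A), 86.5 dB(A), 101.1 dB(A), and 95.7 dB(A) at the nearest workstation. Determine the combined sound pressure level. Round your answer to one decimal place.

102.3 dB(A)

Incoherent sources combine by intensity addition: L_total = 10·log₁₀(Σ 10^(L_i/10)).
Σ 10^(L/10) = 10^(77.4/10) + 10^(86.5/10) + 10^(101.1/10) + 10^(95.7/10) = 1.710e+10.
L_total = 10·log₁₀(1.710e+10) = 102.33 dB(A).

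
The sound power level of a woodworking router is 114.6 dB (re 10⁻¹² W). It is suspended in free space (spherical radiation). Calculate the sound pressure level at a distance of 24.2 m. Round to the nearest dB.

76 dB

The power spreads over a sphere of area 4π·r², so L_p = L_w − 10·log₁₀(4π·r²).
4π·r² = 7359 m², 10·log₁₀ of that is 38.668 dB.
L_p = 114.6 − 38.668 = 75.93 dB.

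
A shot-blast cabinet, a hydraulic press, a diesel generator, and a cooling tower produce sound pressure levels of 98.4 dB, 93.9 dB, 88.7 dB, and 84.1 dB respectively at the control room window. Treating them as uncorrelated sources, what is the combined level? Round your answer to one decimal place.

100.2 dB

Incoherent sources combine by intensity addition: L_total = 10·log₁₀(Σ 10^(L_i/10)).
Σ 10^(L/10) = 10^(98.4/10) + 10^(93.9/10) + 10^(88.7/10) + 10^(84.1/10) = 1.037e+10.
L_total = 10·log₁₀(1.037e+10) = 100.16 dB.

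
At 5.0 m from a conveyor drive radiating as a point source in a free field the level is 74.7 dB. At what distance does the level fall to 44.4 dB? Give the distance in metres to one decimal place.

The 30.3 dB drop corresponds to a distance ratio of 10^(30.3/20) for a point source.
r₂ = 5.0·10^((74.7−44.4)/20) = 5.0·10^(30.3/20) = 163.67 m.

163.7 m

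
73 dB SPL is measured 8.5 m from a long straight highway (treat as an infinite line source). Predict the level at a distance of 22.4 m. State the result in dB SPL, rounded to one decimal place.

Cylindrical spreading from a line source gives a 10·log₁₀(r₂/r₁) drop.
L₂ = 73 − 10·log₁₀(22.4/8.5) = 73 − 4.208 = 68.79 dB SPL.

68.8 dB SPL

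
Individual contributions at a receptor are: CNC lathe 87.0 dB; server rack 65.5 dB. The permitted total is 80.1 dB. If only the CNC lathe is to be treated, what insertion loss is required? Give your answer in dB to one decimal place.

7.1 dB

Fixed contribution from the other source: Σ 10^(L/10) = 10^(65.5/10) = 3.548e+06 (65.50 dB).
To meet 80.1 dB overall, the treated CNC lathe may contribute at most 10^(80.1/10) − 3.548e+06 = 9.878e+07, i.e. 79.95 dB.
Required insertion loss = 87.0 − 79.95 = 7.05 dB.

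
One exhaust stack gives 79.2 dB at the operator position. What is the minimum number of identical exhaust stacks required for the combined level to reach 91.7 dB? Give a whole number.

18

N identical sources give L₁ + 10·log₁₀ N, so require 10·log₁₀ N ≥ 91.7 − 79.2 = 12.5 dB.
N ≥ 10^(12.5/10) = 17.783, so N = 18.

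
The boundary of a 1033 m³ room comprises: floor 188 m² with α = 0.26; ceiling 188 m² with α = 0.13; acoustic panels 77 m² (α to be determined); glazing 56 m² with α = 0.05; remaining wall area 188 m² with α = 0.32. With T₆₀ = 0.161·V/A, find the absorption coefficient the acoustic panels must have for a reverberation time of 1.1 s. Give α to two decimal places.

From T₆₀ = 0.161·V/A, the target T₆₀ = 1.1 s needs A = 0.161·1033/1.1 = 151.19 m².
Absorption from the other surfaces = 188·0.26 + 188·0.13 + 56·0.05 + 188·0.32 = 136.28 m², so the acoustic panels must supply 14.91 m² over 77 m².
α = 14.91/77 = 0.194.

0.19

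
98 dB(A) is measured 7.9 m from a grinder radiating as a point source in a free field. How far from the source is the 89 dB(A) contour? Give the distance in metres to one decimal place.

22.3 m

The 9.0 dB drop corresponds to a distance ratio of 10^(9.0/20) for a point source.
r₂ = 7.9·10^((98−89)/20) = 7.9·10^(9.0/20) = 22.27 m.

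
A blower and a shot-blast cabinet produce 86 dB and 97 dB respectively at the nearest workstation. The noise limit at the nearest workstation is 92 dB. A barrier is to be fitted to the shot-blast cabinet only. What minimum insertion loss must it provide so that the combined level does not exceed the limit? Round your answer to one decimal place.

6.3 dB

Everything except the shot-blast cabinet sums to 10^(86/10) = 3.981e+08 in linear terms, 86.00 dB.
To meet 92 dB overall, the treated shot-blast cabinet may contribute at most 10^(92/10) − 3.981e+08 = 1.187e+09, i.e. 90.74 dB.
So the shot-blast cabinet must be reduced from 97 to 90.74 dB: IL = 6.26 dB.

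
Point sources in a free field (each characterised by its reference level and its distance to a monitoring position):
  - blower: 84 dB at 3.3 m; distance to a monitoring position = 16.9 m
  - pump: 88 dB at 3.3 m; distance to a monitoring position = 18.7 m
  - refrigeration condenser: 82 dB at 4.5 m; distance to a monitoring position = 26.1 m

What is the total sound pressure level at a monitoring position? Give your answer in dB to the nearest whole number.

First find each source's level at the receiver (point-source: −20·log₁₀(r/r_ref)), then combine on an intensity basis.
blower: 84 − 20·log₁₀(16.9/3.3) = 84 − 14.19 = 69.81 dB.
pump: 88 − 20·log₁₀(18.7/3.3) = 88 − 15.07 = 72.93 dB.
refrigeration condenser: 82 − 20·log₁₀(26.1/4.5) = 82 − 15.27 = 66.73 dB.
Σ 10^(L/10) = 3.394e+07 → L_total = 10·log₁₀(3.394e+07) = 75.31 dB.

75 dB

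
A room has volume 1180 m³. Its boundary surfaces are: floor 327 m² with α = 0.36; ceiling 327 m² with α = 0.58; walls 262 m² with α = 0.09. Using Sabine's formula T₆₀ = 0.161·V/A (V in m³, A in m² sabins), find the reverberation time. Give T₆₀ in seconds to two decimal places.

Total absorption A = 327·0.36 + 327·0.58 + 262·0.09 = 330.96 m² sabins.
T₆₀ = 0.161·V/A = 0.161·1180/330.96 = 0.574 s.

0.57 s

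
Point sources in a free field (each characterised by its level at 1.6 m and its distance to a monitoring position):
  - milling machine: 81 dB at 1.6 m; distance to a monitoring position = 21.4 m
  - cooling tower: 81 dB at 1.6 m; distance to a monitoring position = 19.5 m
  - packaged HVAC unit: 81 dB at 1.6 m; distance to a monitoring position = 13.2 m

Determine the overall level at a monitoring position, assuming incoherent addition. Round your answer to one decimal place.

65.3 dB

Apply inverse-square spreading to bring every level to the receiver, then sum 10^(L/10).
milling machine: 81 − 20·log₁₀(21.4/1.6) = 81 − 22.53 = 58.47 dB.
cooling tower: 81 − 20·log₁₀(19.5/1.6) = 81 − 21.72 = 59.28 dB.
packaged HVAC unit: 81 − 20·log₁₀(13.2/1.6) = 81 − 18.33 = 62.67 dB.
Σ 10^(L/10) = 3.401e+06 → L_total = 10·log₁₀(3.401e+06) = 65.32 dB.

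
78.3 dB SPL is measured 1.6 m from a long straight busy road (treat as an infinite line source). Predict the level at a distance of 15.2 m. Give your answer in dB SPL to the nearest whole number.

Cylindrical spreading from a line source gives a 10·log₁₀(r₂/r₁) drop.
L₂ = 78.3 − 10·log₁₀(15.2/1.6) = 78.3 − 9.777 = 68.52 dB SPL.

69 dB SPL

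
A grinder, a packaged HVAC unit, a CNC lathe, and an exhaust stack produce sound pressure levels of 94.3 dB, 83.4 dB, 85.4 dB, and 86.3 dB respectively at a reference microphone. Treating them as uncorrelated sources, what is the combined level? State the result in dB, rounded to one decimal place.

95.7 dB

Incoherent sources combine by intensity addition: L_total = 10·log₁₀(Σ 10^(L_i/10)).
Σ 10^(L/10) = 10^(94.3/10) + 10^(83.4/10) + 10^(85.4/10) + 10^(86.3/10) = 3.684e+09.
L_total = 10·log₁₀(3.684e+09) = 95.66 dB.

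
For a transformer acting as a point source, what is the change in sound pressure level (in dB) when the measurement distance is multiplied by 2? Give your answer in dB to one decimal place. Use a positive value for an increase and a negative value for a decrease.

-6.0 dB

With spherical spreading the level changes by −20·log₁₀(r₂/r₁).
ΔL = −20·log₁₀(2) = -6.02 dB.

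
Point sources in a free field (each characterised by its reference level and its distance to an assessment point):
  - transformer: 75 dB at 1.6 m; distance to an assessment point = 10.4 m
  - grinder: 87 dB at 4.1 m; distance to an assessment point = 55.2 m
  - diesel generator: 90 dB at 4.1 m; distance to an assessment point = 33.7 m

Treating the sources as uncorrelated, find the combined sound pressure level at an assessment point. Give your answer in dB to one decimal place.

Apply inverse-square spreading to bring every level to the receiver, then sum 10^(L/10).
transformer: 75 − 20·log₁₀(10.4/1.6) = 75 − 16.26 = 58.74 dB.
grinder: 87 − 20·log₁₀(55.2/4.1) = 87 − 22.58 = 64.42 dB.
diesel generator: 90 − 20·log₁₀(33.7/4.1) = 90 − 18.30 = 71.70 dB.
Σ 10^(L/10) = 1.832e+07 → L_total = 10·log₁₀(1.832e+07) = 72.63 dB.

72.6 dB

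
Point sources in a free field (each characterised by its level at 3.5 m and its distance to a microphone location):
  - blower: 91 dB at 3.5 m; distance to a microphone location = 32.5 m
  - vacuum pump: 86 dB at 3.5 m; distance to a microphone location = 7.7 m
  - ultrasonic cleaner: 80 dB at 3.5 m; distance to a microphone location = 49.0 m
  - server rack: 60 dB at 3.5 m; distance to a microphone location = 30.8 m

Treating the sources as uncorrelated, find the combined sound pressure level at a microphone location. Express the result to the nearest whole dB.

Propagate each source to the receiver with L = L_ref − 20·log₁₀(r/r_ref), then add intensities.
blower: 91 − 20·log₁₀(32.5/3.5) = 91 − 19.36 = 71.64 dB.
vacuum pump: 86 − 20·log₁₀(7.7/3.5) = 86 − 6.85 = 79.15 dB.
ultrasonic cleaner: 80 − 20·log₁₀(49.0/3.5) = 80 − 22.92 = 57.08 dB.
server rack: 60 − 20·log₁₀(30.8/3.5) = 60 − 18.89 = 41.11 dB.
Σ 10^(L/10) = 9.738e+07 → L_total = 10·log₁₀(9.738e+07) = 79.88 dB.

80 dB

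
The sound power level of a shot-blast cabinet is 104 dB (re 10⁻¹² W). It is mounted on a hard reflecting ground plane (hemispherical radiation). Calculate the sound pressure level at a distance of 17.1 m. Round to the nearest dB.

L_p = L_w − 10·log₁₀(2π·r²) with r = 17.1 m.
2π·r² = 1837 m², 10·log₁₀ of that is 32.642 dB.
L_p = 104 − 32.642 = 71.36 dB.

71 dB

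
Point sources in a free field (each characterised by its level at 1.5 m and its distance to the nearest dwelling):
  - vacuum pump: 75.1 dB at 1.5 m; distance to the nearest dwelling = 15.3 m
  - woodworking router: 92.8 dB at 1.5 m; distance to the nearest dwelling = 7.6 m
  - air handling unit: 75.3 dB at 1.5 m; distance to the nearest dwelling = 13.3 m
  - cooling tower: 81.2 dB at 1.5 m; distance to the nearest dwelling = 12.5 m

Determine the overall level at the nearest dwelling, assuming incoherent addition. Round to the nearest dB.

79 dB

Propagate each source to the receiver with L = L_ref − 20·log₁₀(r/r_ref), then add intensities.
vacuum pump: 75.1 − 20·log₁₀(15.3/1.5) = 75.1 − 20.17 = 54.93 dB.
woodworking router: 92.8 − 20·log₁₀(7.6/1.5) = 92.8 − 14.09 = 78.71 dB.
air handling unit: 75.3 − 20·log₁₀(13.3/1.5) = 75.3 − 18.96 = 56.34 dB.
cooling tower: 81.2 − 20·log₁₀(12.5/1.5) = 81.2 − 18.42 = 62.78 dB.
Σ 10^(L/10) = 7.687e+07 → L_total = 10·log₁₀(7.687e+07) = 78.86 dB.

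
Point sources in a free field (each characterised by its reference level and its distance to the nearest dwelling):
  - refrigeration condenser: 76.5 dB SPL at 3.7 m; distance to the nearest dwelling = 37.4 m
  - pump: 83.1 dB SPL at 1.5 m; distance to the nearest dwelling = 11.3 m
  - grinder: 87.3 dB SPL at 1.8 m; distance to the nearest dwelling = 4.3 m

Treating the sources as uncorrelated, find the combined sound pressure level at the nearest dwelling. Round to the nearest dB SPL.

80 dB SPL

First find each source's level at the receiver (point-source: −20·log₁₀(r/r_ref)), then combine on an intensity basis.
refrigeration condenser: 76.5 − 20·log₁₀(37.4/3.7) = 76.5 − 20.09 = 56.41 dB SPL.
pump: 83.1 − 20·log₁₀(11.3/1.5) = 83.1 − 17.54 = 65.56 dB SPL.
grinder: 87.3 − 20·log₁₀(4.3/1.8) = 87.3 − 7.56 = 79.74 dB SPL.
Σ 10^(L/10) = 9.814e+07 → L_total = 10·log₁₀(9.814e+07) = 79.92 dB SPL.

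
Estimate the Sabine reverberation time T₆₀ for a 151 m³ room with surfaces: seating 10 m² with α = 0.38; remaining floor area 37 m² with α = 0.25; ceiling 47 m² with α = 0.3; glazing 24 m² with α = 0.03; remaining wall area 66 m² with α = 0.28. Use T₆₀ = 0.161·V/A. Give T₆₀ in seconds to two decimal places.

0.52 s

Summing Sᵢαᵢ: 10·0.38 + 37·0.25 + 47·0.3 + 24·0.03 + 66·0.28 = 46.35 m².
T₆₀ = 0.161 × 151 / 46.35 = 0.525 s.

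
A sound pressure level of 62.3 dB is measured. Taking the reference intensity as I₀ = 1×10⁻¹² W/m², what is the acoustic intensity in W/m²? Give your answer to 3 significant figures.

L = 10·log₁₀(I/I₀) ⇒ I = I₀·10^(L/10) = 10⁻¹² × 10^6.23.

1.70e-06 W/m²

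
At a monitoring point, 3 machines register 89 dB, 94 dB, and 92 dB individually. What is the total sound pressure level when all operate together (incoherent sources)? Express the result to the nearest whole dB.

For uncorrelated sources the intensities add, so convert each level to linear form, sum, and take 10·log₁₀ of the total.
Σ 10^(L/10) = 10^(89/10) + 10^(94/10) + 10^(92/10) = 4.891e+09.
L_total = 10·log₁₀(4.891e+09) = 96.89 dB.

97 dB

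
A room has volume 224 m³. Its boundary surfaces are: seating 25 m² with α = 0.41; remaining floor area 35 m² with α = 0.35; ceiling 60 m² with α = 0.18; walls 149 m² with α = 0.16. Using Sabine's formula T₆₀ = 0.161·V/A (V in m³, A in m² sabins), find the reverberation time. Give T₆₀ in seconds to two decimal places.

0.63 s

Summing Sᵢαᵢ: 25·0.41 + 35·0.35 + 60·0.18 + 149·0.16 = 57.14 m².
T₆₀ = 0.161 × 224 / 57.14 = 0.631 s.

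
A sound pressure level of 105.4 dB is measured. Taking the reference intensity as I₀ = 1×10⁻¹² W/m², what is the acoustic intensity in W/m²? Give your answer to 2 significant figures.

0.035 W/m²

L = 10·log₁₀(I/I₀) ⇒ I = I₀·10^(L/10) = 10⁻¹² × 10^10.54.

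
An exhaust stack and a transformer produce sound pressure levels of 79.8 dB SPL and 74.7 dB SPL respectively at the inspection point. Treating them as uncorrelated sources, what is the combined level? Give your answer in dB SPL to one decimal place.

81.0 dB SPL

For uncorrelated sources the intensities add, so convert each level to linear form, sum, and take 10·log₁₀ of the total.
Σ 10^(L/10) = 10^(79.8/10) + 10^(74.7/10) = 1.250e+08.
L_total = 10·log₁₀(1.250e+08) = 80.97 dB SPL.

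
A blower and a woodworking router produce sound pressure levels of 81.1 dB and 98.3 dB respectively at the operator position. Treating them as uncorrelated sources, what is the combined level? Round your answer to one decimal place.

Incoherent sources combine by intensity addition: L_total = 10·log₁₀(Σ 10^(L_i/10)).
Σ 10^(L/10) = 10^(81.1/10) + 10^(98.3/10) = 6.890e+09.
L_total = 10·log₁₀(6.890e+09) = 98.38 dB.

98.4 dB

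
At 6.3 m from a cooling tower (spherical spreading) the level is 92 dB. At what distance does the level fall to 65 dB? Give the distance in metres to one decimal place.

141.0 m

The 27.0 dB drop corresponds to a distance ratio of 10^(27.0/20) for a point source.
r₂ = 6.3·10^((92−65)/20) = 6.3·10^(27.0/20) = 141.04 m.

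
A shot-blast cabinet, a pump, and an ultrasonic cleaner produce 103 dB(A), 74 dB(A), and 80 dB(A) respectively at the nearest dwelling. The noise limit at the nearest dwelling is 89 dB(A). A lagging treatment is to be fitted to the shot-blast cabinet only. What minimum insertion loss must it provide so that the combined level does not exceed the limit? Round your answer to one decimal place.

14.7 dB

The untreated sources together contribute 10^(74/10) + 10^(80/10) = 1.251e+08, i.e. 80.97 dB(A).
The limit corresponds to 10^(89/10) = 7.943e+08; subtracting the fixed part leaves 6.692e+08 for the shot-blast cabinet, i.e. 88.26 dB(A).
Required insertion loss = 103 − 88.26 = 14.74 dB.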